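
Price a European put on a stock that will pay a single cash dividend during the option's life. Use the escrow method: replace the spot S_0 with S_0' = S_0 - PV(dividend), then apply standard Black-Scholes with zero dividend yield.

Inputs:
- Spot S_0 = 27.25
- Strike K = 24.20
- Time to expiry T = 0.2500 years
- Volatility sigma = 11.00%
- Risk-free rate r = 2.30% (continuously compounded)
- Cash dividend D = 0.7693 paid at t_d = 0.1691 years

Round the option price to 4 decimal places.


PV(D) = D * exp(-r * t_d) = 0.7693 * 0.99611825 = 0.76631377
S_0' = S_0 - PV(D) = 27.2500 - 0.76631377 = 26.48368623
d1 = (ln(S_0'/K) + (r + sigma^2/2)*T) / (sigma*sqrt(T)) = 1.77161448
d2 = d1 - sigma*sqrt(T) = 1.71661448
exp(-rT) = 0.99426650
N(-d1) = 0.03822929; N(-d2) = 0.04302482
P = K * exp(-rT) * N(-d2) - S_0' * N(-d1) = 24.2000 * 0.99426650 * 0.04302482 - 26.48368623 * 0.03822929 = 0.0228

Answer: Price = 0.0228


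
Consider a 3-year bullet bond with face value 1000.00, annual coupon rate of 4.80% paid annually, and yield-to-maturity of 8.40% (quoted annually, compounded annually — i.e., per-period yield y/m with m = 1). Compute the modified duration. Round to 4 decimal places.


Coupon per period c = face * coupon_rate / m = 48.000000
Periods per year m = 1; per-period yield y/m = 0.084000
Number of cashflows N = 3
Cashflows (t years, CF_t, discount factor 1/(1+y/m)^(m*t), PV):
  t = 1.0000: CF_t = 48.000000, DF = 0.922509, PV = 44.280443
  t = 2.0000: CF_t = 48.000000, DF = 0.851023, PV = 40.849117
  t = 3.0000: CF_t = 1048.000000, DF = 0.785077, PV = 822.760505
Price P = sum_t PV_t = 907.890065
First compute Macaulay numerator sum_t t * PV_t:
  t * PV_t at t = 1.0000: 44.280443
  t * PV_t at t = 2.0000: 81.698234
  t * PV_t at t = 3.0000: 2468.281515
Macaulay duration D = 2594.260192 / 907.890065 = 2.857461
Modified duration = D / (1 + y/m) = 2.857461 / (1 + 0.084000) = 2.636034

Answer: Modified duration = 2.6360


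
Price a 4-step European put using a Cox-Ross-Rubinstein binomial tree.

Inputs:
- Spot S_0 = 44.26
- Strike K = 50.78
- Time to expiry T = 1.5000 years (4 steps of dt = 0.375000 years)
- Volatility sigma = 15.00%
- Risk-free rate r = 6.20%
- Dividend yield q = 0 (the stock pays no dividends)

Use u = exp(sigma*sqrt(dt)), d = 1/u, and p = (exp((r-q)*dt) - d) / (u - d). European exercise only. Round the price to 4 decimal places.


Answer: Price = V(0,0) = 4.3794

Derivation:
dt = T/N = 0.375000
u = exp(sigma*sqrt(dt)) = 1.096207; d = 1/u = 0.912237
p = (exp((r-q)*dt) - d) / (u - d) = 0.604912
Discount per step: exp(-r*dt) = 0.977018
Stock lattice S(k, i) with i counting down-moves:
  k=0: S(0,0) = 44.2600
  k=1: S(1,0) = 48.5181; S(1,1) = 40.3756
  k=2: S(2,0) = 53.1859; S(2,1) = 44.2600; S(2,2) = 36.8321
  k=3: S(3,0) = 58.3027; S(3,1) = 48.5181; S(3,2) = 40.3756; S(3,3) = 33.5996
  k=4: S(4,0) = 63.9119; S(4,1) = 53.1859; S(4,2) = 44.2600; S(4,3) = 36.8321; S(4,4) = 30.6508
Terminal payoffs V(N, i) = max(K - S_T, 0):
  V(4,0) = 0.000000; V(4,1) = 0.000000; V(4,2) = 6.520000; V(4,3) = 13.947905; V(4,4) = 20.129227
Backward induction: V(k, i) = exp(-r*dt) * [p * V(k+1, i) + (1-p) * V(k+1, i+1)].
  V(3,0) = exp(-r*dt) * [p*0.000000 + (1-p)*0.000000] = 0.000000
  V(3,1) = exp(-r*dt) * [p*0.000000 + (1-p)*6.520000] = 2.516774
  V(3,2) = exp(-r*dt) * [p*6.520000 + (1-p)*13.947905] = 9.237391
  V(3,3) = exp(-r*dt) * [p*13.947905 + (1-p)*20.129227] = 16.013398
  V(2,0) = exp(-r*dt) * [p*0.000000 + (1-p)*2.516774] = 0.971495
  V(2,1) = exp(-r*dt) * [p*2.516774 + (1-p)*9.237391] = 5.053147
  V(2,2) = exp(-r*dt) * [p*9.237391 + (1-p)*16.013398] = 11.640694
  V(1,0) = exp(-r*dt) * [p*0.971495 + (1-p)*5.053147] = 2.524720
  V(1,1) = exp(-r*dt) * [p*5.053147 + (1-p)*11.640694] = 7.479864
  V(0,0) = exp(-r*dt) * [p*2.524720 + (1-p)*7.479864] = 4.379423


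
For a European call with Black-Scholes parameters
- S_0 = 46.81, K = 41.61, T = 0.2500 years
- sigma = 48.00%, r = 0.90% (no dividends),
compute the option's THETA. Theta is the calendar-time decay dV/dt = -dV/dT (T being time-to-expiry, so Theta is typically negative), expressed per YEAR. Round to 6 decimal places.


d1 = 0.6200263847; d2 = 0.3800263847
phi(d1) = 0.3291785757; exp(-qT) = 1.0000000000; exp(-rT) = 0.9977525294
Theta = -S*exp(-qT)*phi(d1)*sigma/(2*sqrt(T)) - r*K*exp(-rT)*N(d2) + q*S*exp(-qT)*N(d1)
N(d1) = 0.7323797919; N(d2) = 0.6480370851; sqrt(T) = 0.5000000000
Term 1 = -46.8100 * 1.0000000000 * 0.3291785757 * 0.4800 / (2 * 0.5000000000) = -7.3962475817
Term 2 = -0.0090 * 41.6100 * 0.9977525294 * 0.6480370851 = -0.2421379842
Term 3 = 0 (no dividend yield, q = 0)
Theta = -7.3962475817 + (-0.2421379842) + (0.0000000000) = -7.638386

Answer: Theta = -7.638386


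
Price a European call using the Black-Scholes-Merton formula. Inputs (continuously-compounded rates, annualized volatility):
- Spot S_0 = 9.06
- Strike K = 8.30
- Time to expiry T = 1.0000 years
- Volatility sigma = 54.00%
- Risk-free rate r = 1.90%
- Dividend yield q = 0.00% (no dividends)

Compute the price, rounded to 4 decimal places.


Answer: Price = 2.3236

Derivation:
d1 = (ln(S/K) + (r - q + 0.5*sigma^2) * T) / (sigma * sqrt(T)) = 0.46743260
d2 = d1 - sigma * sqrt(T) = -0.07256740
exp(-rT) = 0.98117936; exp(-qT) = 1.00000000
C = S_0 * exp(-qT) * N(d1) - K * exp(-rT) * N(d2)
N(d1) = 0.67990480; N(d2) = 0.47107519
C = 9.0600 * 1.00000000 * 0.67990480 - 8.3000 * 0.98117936 * 0.47107519 = 2.3236


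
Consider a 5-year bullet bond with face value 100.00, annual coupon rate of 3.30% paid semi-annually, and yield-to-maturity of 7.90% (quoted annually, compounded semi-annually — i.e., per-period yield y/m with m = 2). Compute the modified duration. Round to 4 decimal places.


Answer: Modified duration = 4.4275

Derivation:
Coupon per period c = face * coupon_rate / m = 1.650000
Periods per year m = 2; per-period yield y/m = 0.039500
Number of cashflows N = 10
Cashflows (t years, CF_t, discount factor 1/(1+y/m)^(m*t), PV):
  t = 0.5000: CF_t = 1.650000, DF = 0.962001, PV = 1.587302
  t = 1.0000: CF_t = 1.650000, DF = 0.925446, PV = 1.526986
  t = 1.5000: CF_t = 1.650000, DF = 0.890280, PV = 1.468962
  t = 2.0000: CF_t = 1.650000, DF = 0.856450, PV = 1.413143
  t = 2.5000: CF_t = 1.650000, DF = 0.823906, PV = 1.359444
  t = 3.0000: CF_t = 1.650000, DF = 0.792598, PV = 1.307787
  t = 3.5000: CF_t = 1.650000, DF = 0.762480, PV = 1.258092
  t = 4.0000: CF_t = 1.650000, DF = 0.733507, PV = 1.210286
  t = 4.5000: CF_t = 1.650000, DF = 0.705634, PV = 1.164296
  t = 5.0000: CF_t = 101.650000, DF = 0.678821, PV = 69.002122
Price P = sum_t PV_t = 81.298419
First compute Macaulay numerator sum_t t * PV_t:
  t * PV_t at t = 0.5000: 0.793651
  t * PV_t at t = 1.0000: 1.526986
  t * PV_t at t = 1.5000: 2.203443
  t * PV_t at t = 2.0000: 2.826285
  t * PV_t at t = 2.5000: 3.398611
  t * PV_t at t = 3.0000: 3.923361
  t * PV_t at t = 3.5000: 4.403323
  t * PV_t at t = 4.0000: 4.841144
  t * PV_t at t = 4.5000: 5.239333
  t * PV_t at t = 5.0000: 345.010610
Macaulay duration D = 374.166746 / 81.298419 = 4.602386
Modified duration = D / (1 + y/m) = 4.602386 / (1 + 0.039500) = 4.427500


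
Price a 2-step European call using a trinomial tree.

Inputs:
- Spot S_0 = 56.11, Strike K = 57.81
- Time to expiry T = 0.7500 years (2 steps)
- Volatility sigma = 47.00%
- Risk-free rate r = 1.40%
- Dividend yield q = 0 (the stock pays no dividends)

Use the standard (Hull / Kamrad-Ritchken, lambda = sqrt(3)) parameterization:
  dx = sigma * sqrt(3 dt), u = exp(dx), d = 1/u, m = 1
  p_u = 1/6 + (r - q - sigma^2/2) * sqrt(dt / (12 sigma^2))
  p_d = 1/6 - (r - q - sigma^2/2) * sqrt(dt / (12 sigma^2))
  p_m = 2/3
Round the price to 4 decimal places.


dt = T/N = 0.375000; dx = sigma*sqrt(3*dt) = 0.498510
u = exp(dx) = 1.646267; d = 1/u = 0.607435
p_u = 0.130390, p_m = 0.666667, p_d = 0.202944
Discount per step: exp(-r*dt) = 0.994764
Stock lattice S(k, j) with j the centered position index:
  k=0: S(0,+0) = 56.1100
  k=1: S(1,-1) = 34.0832; S(1,+0) = 56.1100; S(1,+1) = 92.3720
  k=2: S(2,-2) = 20.7033; S(2,-1) = 34.0832; S(2,+0) = 56.1100; S(2,+1) = 92.3720; S(2,+2) = 152.0690
Terminal payoffs V(N, j) = max(S_T - K, 0):
  V(2,-2) = 0.000000; V(2,-1) = 0.000000; V(2,+0) = 0.000000; V(2,+1) = 34.562040; V(2,+2) = 94.259037
Backward induction: V(k, j) = exp(-r*dt) * [p_u * V(k+1, j+1) + p_m * V(k+1, j) + p_d * V(k+1, j-1)]
  V(1,-1) = exp(-r*dt) * [p_u*0.000000 + p_m*0.000000 + p_d*0.000000] = 0.000000
  V(1,+0) = exp(-r*dt) * [p_u*34.562040 + p_m*0.000000 + p_d*0.000000] = 4.482941
  V(1,+1) = exp(-r*dt) * [p_u*94.259037 + p_m*34.562040 + p_d*0.000000] = 35.146774
  V(0,+0) = exp(-r*dt) * [p_u*35.146774 + p_m*4.482941 + p_d*0.000000] = 7.531764

Answer: Price = V(0,0) = 7.5318


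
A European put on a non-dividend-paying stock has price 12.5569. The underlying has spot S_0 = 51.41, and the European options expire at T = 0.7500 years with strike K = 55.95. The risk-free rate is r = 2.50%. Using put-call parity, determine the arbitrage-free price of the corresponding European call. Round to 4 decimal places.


Put-call parity: C - P = S_0 * exp(-qT) - K * exp(-rT).
S_0 * exp(-qT) = 51.4100 * 1.00000000 = 51.41000000
K * exp(-rT) = 55.9500 * 0.98142469 = 54.91071128
C = P + S*exp(-qT) - K*exp(-rT)
C = 12.5569 + 51.41000000 - 54.91071128 = 9.0562

Answer: Call price = 9.0562


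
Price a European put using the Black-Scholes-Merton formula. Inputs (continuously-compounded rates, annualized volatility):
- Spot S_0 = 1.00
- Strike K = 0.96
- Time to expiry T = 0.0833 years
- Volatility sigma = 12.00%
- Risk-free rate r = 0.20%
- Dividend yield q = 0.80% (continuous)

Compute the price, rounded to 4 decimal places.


Answer: Price = 0.0020

Derivation:
d1 = (ln(S/K) + (r - q + 0.5*sigma^2) * T) / (sigma * sqrt(T)) = 1.18155141
d2 = d1 - sigma * sqrt(T) = 1.14691732
exp(-rT) = 0.99983341; exp(-qT) = 0.99933382
P = K * exp(-rT) * N(-d2) - S_0 * exp(-qT) * N(-d1)
N(-d1) = 0.11869187; N(-d2) = 0.12570790
P = 0.9600 * 0.99983341 * 0.12570790 - 1.0000 * 0.99933382 * 0.11869187 = 0.0020


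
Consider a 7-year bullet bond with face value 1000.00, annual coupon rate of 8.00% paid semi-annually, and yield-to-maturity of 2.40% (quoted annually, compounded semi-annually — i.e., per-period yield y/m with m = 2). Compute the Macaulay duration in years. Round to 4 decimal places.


Coupon per period c = face * coupon_rate / m = 40.000000
Periods per year m = 2; per-period yield y/m = 0.012000
Number of cashflows N = 14
Cashflows (t years, CF_t, discount factor 1/(1+y/m)^(m*t), PV):
  t = 0.5000: CF_t = 40.000000, DF = 0.988142, PV = 39.525692
  t = 1.0000: CF_t = 40.000000, DF = 0.976425, PV = 39.057008
  t = 1.5000: CF_t = 40.000000, DF = 0.964847, PV = 38.593881
  t = 2.0000: CF_t = 40.000000, DF = 0.953406, PV = 38.136246
  t = 2.5000: CF_t = 40.000000, DF = 0.942101, PV = 37.684038
  t = 3.0000: CF_t = 40.000000, DF = 0.930930, PV = 37.237191
  t = 3.5000: CF_t = 40.000000, DF = 0.919891, PV = 36.795644
  t = 4.0000: CF_t = 40.000000, DF = 0.908983, PV = 36.359332
  t = 4.5000: CF_t = 40.000000, DF = 0.898205, PV = 35.928193
  t = 5.0000: CF_t = 40.000000, DF = 0.887554, PV = 35.502167
  t = 5.5000: CF_t = 40.000000, DF = 0.877030, PV = 35.081193
  t = 6.0000: CF_t = 40.000000, DF = 0.866630, PV = 34.665210
  t = 6.5000: CF_t = 40.000000, DF = 0.856354, PV = 34.254161
  t = 7.0000: CF_t = 1040.000000, DF = 0.846200, PV = 880.047603
Price P = sum_t PV_t = 1358.867558
Macaulay numerator sum_t t * PV_t:
  t * PV_t at t = 0.5000: 19.762846
  t * PV_t at t = 1.0000: 39.057008
  t * PV_t at t = 1.5000: 57.890822
  t * PV_t at t = 2.0000: 76.272492
  t * PV_t at t = 2.5000: 94.210094
  t * PV_t at t = 3.0000: 111.711574
  t * PV_t at t = 3.5000: 128.784753
  t * PV_t at t = 4.0000: 145.437327
  t * PV_t at t = 4.5000: 161.676870
  t * PV_t at t = 5.0000: 177.510837
  t * PV_t at t = 5.5000: 192.946561
  t * PV_t at t = 6.0000: 207.991263
  t * PV_t at t = 6.5000: 222.652043
  t * PV_t at t = 7.0000: 6160.333219
Macaulay duration D = (sum_t t * PV_t) / P = 7796.237708 / 1358.867558 = 5.737305

Answer: Macaulay duration = 5.7373 years


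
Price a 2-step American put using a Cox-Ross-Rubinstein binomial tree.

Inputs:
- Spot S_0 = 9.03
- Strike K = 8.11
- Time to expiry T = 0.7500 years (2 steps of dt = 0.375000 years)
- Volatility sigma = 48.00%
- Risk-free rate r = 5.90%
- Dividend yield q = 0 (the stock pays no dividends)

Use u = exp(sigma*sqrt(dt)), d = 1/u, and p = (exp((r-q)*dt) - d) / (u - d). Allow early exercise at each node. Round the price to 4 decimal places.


dt = T/N = 0.375000
u = exp(sigma*sqrt(dt)) = 1.341702; d = 1/u = 0.745322
p = (exp((r-q)*dt) - d) / (u - d) = 0.464552
Discount per step: exp(-r*dt) = 0.978118
Stock lattice S(k, i) with i counting down-moves:
  k=0: S(0,0) = 9.0300
  k=1: S(1,0) = 12.1156; S(1,1) = 6.7303
  k=2: S(2,0) = 16.2555; S(2,1) = 9.0300; S(2,2) = 5.0162
Terminal payoffs V(N, i) = max(K - S_T, 0):
  V(2,0) = 0.000000; V(2,1) = 0.000000; V(2,2) = 3.093789
Backward induction: V(k, i) = exp(-r*dt) * [p * V(k+1, i) + (1-p) * V(k+1, i+1)]; then take max(V_cont, immediate exercise) for American.
  V(1,0) = exp(-r*dt) * [p*0.000000 + (1-p)*0.000000] = 0.000000; exercise = 0.000000; V(1,0) = max -> 0.000000
  V(1,1) = exp(-r*dt) * [p*0.000000 + (1-p)*3.093789] = 1.620314; exercise = 1.379741; V(1,1) = max -> 1.620314
  V(0,0) = exp(-r*dt) * [p*0.000000 + (1-p)*1.620314] = 0.848609; exercise = 0.000000; V(0,0) = max -> 0.848609

Answer: Price = V(0,0) = 0.8486


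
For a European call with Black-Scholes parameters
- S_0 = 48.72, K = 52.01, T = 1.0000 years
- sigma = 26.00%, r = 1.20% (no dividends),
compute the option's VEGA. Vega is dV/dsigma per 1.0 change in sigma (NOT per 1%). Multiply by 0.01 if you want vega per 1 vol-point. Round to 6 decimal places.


Answer: Vega = 19.381620

Derivation:
d1 = -0.0751784015; d2 = -0.3351784015
phi(d1) = 0.3978165024; exp(-qT) = 1.0000000000; exp(-rT) = 0.9880717129
Vega = S * exp(-qT) * phi(d1) * sqrt(T) = 48.7200 * 1.0000000000 * 0.3978165024 * 1.0000000000 = 19.381620


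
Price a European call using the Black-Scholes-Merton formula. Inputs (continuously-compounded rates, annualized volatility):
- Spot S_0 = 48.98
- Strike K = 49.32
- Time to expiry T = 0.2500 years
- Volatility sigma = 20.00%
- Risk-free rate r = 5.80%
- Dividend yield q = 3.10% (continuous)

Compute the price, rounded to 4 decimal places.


d1 = (ln(S/K) + (r - q + 0.5*sigma^2) * T) / (sigma * sqrt(T)) = 0.04832373
d2 = d1 - sigma * sqrt(T) = -0.05167627
exp(-rT) = 0.98560462; exp(-qT) = 0.99227995
C = S_0 * exp(-qT) * N(d1) - K * exp(-rT) * N(d2)
N(d1) = 0.51927088; N(d2) = 0.47939332
C = 48.9800 * 0.99227995 * 0.51927088 - 49.3200 * 0.98560462 * 0.47939332 = 1.9342

Answer: Price = 1.9342


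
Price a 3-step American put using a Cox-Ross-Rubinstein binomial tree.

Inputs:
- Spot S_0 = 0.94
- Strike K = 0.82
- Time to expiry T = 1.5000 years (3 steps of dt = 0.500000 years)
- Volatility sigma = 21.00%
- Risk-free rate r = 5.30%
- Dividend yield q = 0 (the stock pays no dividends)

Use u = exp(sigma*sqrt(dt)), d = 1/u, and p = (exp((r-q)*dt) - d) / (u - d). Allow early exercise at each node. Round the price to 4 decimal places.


dt = T/N = 0.500000
u = exp(sigma*sqrt(dt)) = 1.160084; d = 1/u = 0.862007
p = (exp((r-q)*dt) - d) / (u - d) = 0.553036
Discount per step: exp(-r*dt) = 0.973848
Stock lattice S(k, i) with i counting down-moves:
  k=0: S(0,0) = 0.9400
  k=1: S(1,0) = 1.0905; S(1,1) = 0.8103
  k=2: S(2,0) = 1.2650; S(2,1) = 0.9400; S(2,2) = 0.6985
  k=3: S(3,0) = 1.4676; S(3,1) = 1.0905; S(3,2) = 0.8103; S(3,3) = 0.6021
Terminal payoffs V(N, i) = max(K - S_T, 0):
  V(3,0) = 0.000000; V(3,1) = 0.000000; V(3,2) = 0.009714; V(3,3) = 0.217913
Backward induction: V(k, i) = exp(-r*dt) * [p * V(k+1, i) + (1-p) * V(k+1, i+1)]; then take max(V_cont, immediate exercise) for American.
  V(2,0) = exp(-r*dt) * [p*0.000000 + (1-p)*0.000000] = 0.000000; exercise = 0.000000; V(2,0) = max -> 0.000000
  V(2,1) = exp(-r*dt) * [p*0.000000 + (1-p)*0.009714] = 0.004228; exercise = 0.000000; V(2,1) = max -> 0.004228
  V(2,2) = exp(-r*dt) * [p*0.009714 + (1-p)*0.217913] = 0.100083; exercise = 0.121528; V(2,2) = max -> 0.121528
  V(1,0) = exp(-r*dt) * [p*0.000000 + (1-p)*0.004228] = 0.001840; exercise = 0.000000; V(1,0) = max -> 0.001840
  V(1,1) = exp(-r*dt) * [p*0.004228 + (1-p)*0.121528] = 0.055175; exercise = 0.009714; V(1,1) = max -> 0.055175
  V(0,0) = exp(-r*dt) * [p*0.001840 + (1-p)*0.055175] = 0.025008; exercise = 0.000000; V(0,0) = max -> 0.025008

Answer: Price = V(0,0) = 0.0250


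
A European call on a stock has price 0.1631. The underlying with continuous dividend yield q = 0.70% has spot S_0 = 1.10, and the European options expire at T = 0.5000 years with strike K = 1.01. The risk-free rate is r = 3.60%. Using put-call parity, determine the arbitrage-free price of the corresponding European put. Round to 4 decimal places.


Answer: Put price = 0.0589

Derivation:
Put-call parity: C - P = S_0 * exp(-qT) - K * exp(-rT).
S_0 * exp(-qT) = 1.1000 * 0.99650612 = 1.09615673
K * exp(-rT) = 1.0100 * 0.98216103 = 0.99198264
P = C - S*exp(-qT) + K*exp(-rT)
P = 0.1631 - 1.09615673 + 0.99198264 = 0.0589


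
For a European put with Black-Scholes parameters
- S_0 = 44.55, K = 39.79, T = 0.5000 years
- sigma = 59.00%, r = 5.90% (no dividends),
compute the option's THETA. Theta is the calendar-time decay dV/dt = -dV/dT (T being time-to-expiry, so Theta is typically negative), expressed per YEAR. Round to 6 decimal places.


Answer: Theta = -5.354257

Derivation:
d1 = 0.5501567116; d2 = 0.1329637107
phi(d1) = 0.3429142933; exp(-qT) = 1.0000000000; exp(-rT) = 0.9709308776
Theta = -S*exp(-qT)*phi(d1)*sigma/(2*sqrt(T)) + r*K*exp(-rT)*N(-d2) - q*S*exp(-qT)*N(-d1)
N(-d1) = 0.2911059458; N(-d2) = 0.4471110401; sqrt(T) = 0.7071067812
Term 1 = -44.5500 * 1.0000000000 * 0.3429142933 * 0.5900 / (2 * 0.7071067812) = -6.3733872888
Term 2 = 0.0590 * 39.7900 * 0.9709308776 * 0.4471110401 = 1.0191301669
Term 3 = 0 (no dividend yield, q = 0)
Theta = -6.3733872888 + (1.0191301669) + (0.0000000000) = -5.354257


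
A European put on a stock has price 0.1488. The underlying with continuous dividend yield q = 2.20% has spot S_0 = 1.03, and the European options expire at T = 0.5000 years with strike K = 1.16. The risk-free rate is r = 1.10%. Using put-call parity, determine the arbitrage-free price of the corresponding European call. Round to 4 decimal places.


Put-call parity: C - P = S_0 * exp(-qT) - K * exp(-rT).
S_0 * exp(-qT) = 1.0300 * 0.98906028 = 1.01873209
K * exp(-rT) = 1.1600 * 0.99451510 = 1.15363751
C = P + S*exp(-qT) - K*exp(-rT)
C = 0.1488 + 1.01873209 - 1.15363751 = 0.0139

Answer: Call price = 0.0139


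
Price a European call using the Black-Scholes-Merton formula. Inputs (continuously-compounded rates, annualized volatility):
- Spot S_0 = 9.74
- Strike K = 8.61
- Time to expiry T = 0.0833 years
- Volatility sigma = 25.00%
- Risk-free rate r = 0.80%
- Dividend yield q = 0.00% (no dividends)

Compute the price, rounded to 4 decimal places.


d1 = (ln(S/K) + (r - q + 0.5*sigma^2) * T) / (sigma * sqrt(T)) = 1.75438247
d2 = d1 - sigma * sqrt(T) = 1.68222812
exp(-rT) = 0.99933382; exp(-qT) = 1.00000000
C = S_0 * exp(-qT) * N(d1) - K * exp(-rT) * N(d2)
N(d1) = 0.96031750; N(d2) = 0.95373769
C = 9.7400 * 1.00000000 * 0.96031750 - 8.6100 * 0.99933382 * 0.95373769 = 1.1473

Answer: Price = 1.1473


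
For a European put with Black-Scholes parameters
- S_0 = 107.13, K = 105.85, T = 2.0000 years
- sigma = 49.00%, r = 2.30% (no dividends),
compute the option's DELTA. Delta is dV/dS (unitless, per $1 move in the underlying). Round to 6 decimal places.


Answer: Delta = -0.333522

Derivation:
d1 = 0.4302096140; d2 = -0.2627550315
phi(d1) = 0.3636808109; exp(-qT) = 1.0000000000; exp(-rT) = 0.9550419622
N(-d1) = 0.3335215846
Delta = -exp(-qT) * N(-d1) = -1.0000000000 * 0.3335215846 = -0.333522


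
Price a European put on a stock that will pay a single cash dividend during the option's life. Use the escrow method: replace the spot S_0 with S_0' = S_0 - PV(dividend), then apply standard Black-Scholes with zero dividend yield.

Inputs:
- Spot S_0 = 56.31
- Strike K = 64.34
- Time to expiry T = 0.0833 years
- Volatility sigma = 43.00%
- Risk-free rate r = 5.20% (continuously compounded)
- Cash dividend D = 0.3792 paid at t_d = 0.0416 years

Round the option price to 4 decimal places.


PV(D) = D * exp(-r * t_d) = 0.3792 * 0.99783914 = 0.37838060
S_0' = S_0 - PV(D) = 56.3100 - 0.37838060 = 55.93161940
d1 = (ln(S_0'/K) + (r + sigma^2/2)*T) / (sigma*sqrt(T)) = -1.03153362
d2 = d1 - sigma*sqrt(T) = -1.15563910
exp(-rT) = 0.99567777
N(-d1) = 0.84885467; N(-d2) = 0.87608560
P = K * exp(-rT) * N(-d2) - S_0' * N(-d1) = 64.3400 * 0.99567777 * 0.87608560 - 55.93161940 * 0.84885467 = 8.6459

Answer: Price = 8.6459


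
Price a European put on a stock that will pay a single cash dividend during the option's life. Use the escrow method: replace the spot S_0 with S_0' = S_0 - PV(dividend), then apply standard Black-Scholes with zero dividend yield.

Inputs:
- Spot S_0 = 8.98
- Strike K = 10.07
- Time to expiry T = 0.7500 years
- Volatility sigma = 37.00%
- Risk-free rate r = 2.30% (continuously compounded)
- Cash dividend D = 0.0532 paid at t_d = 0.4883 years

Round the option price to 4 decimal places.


PV(D) = D * exp(-r * t_d) = 0.0532 * 0.98883193 = 0.05260586
S_0' = S_0 - PV(D) = 8.9800 - 0.05260586 = 8.92739414
d1 = (ln(S_0'/K) + (r + sigma^2/2)*T) / (sigma*sqrt(T)) = -0.16180995
d2 = d1 - sigma*sqrt(T) = -0.48223935
exp(-rT) = 0.98289793
N(-d1) = 0.56427224; N(-d2) = 0.68518204
P = K * exp(-rT) * N(-d2) - S_0' * N(-d1) = 10.0700 * 0.98289793 * 0.68518204 - 8.92739414 * 0.56427224 = 1.7443

Answer: Price = 1.7443


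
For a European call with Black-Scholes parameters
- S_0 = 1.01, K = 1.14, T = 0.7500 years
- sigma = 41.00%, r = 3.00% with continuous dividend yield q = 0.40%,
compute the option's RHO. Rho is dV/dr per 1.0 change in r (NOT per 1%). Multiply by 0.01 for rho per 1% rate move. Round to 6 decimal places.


d1 = -0.1085430660; d2 = -0.4636134816
phi(d1) = 0.3965991002; exp(-qT) = 0.9970044955; exp(-rT) = 0.9777512372
N(d2) = 0.3214623468
Rho = K*T*exp(-rT)*N(d2) = 1.1400 * 0.7500 * 0.9777512372 * 0.3214623468 = 0.268735

Answer: Rho = 0.268735


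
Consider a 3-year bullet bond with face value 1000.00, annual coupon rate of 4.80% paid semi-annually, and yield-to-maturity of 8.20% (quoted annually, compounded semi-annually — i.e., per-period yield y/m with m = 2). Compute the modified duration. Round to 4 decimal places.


Coupon per period c = face * coupon_rate / m = 24.000000
Periods per year m = 2; per-period yield y/m = 0.041000
Number of cashflows N = 6
Cashflows (t years, CF_t, discount factor 1/(1+y/m)^(m*t), PV):
  t = 0.5000: CF_t = 24.000000, DF = 0.960615, PV = 23.054755
  t = 1.0000: CF_t = 24.000000, DF = 0.922781, PV = 22.146739
  t = 1.5000: CF_t = 24.000000, DF = 0.886437, PV = 21.274485
  t = 2.0000: CF_t = 24.000000, DF = 0.851524, PV = 20.436585
  t = 2.5000: CF_t = 24.000000, DF = 0.817987, PV = 19.631686
  t = 3.0000: CF_t = 1024.000000, DF = 0.785770, PV = 804.628812
Price P = sum_t PV_t = 911.173061
First compute Macaulay numerator sum_t t * PV_t:
  t * PV_t at t = 0.5000: 11.527378
  t * PV_t at t = 1.0000: 22.146739
  t * PV_t at t = 1.5000: 31.911727
  t * PV_t at t = 2.0000: 40.873170
  t * PV_t at t = 2.5000: 49.079214
  t * PV_t at t = 3.0000: 2413.886436
Macaulay duration D = 2569.424663 / 911.173061 = 2.819909
Modified duration = D / (1 + y/m) = 2.819909 / (1 + 0.041000) = 2.708846

Answer: Modified duration = 2.7088


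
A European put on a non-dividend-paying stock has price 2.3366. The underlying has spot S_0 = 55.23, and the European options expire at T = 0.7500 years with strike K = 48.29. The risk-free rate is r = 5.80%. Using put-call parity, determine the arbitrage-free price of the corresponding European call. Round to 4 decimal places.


Answer: Call price = 11.3322

Derivation:
Put-call parity: C - P = S_0 * exp(-qT) - K * exp(-rT).
S_0 * exp(-qT) = 55.2300 * 1.00000000 = 55.23000000
K * exp(-rT) = 48.2900 * 0.95743255 = 46.23441804
C = P + S*exp(-qT) - K*exp(-rT)
C = 2.3366 + 55.23000000 - 46.23441804 = 11.3322


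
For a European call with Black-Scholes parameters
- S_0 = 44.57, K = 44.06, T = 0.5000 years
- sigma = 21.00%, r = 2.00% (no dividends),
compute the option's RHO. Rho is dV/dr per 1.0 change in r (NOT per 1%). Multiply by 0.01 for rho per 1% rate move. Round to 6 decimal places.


d1 = 0.2190929658; d2 = 0.0706005418
phi(d1) = 0.3894813109; exp(-qT) = 1.0000000000; exp(-rT) = 0.9900498337
N(d2) = 0.5281421604
Rho = K*T*exp(-rT)*N(d2) = 44.0600 * 0.5000 * 0.9900498337 * 0.5281421604 = 11.519202

Answer: Rho = 11.519202


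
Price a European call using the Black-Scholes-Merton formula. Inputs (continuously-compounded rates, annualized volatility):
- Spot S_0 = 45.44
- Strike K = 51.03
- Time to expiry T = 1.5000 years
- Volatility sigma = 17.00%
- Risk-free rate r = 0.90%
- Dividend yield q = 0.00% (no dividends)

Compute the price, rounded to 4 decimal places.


d1 = (ln(S/K) + (r - q + 0.5*sigma^2) * T) / (sigma * sqrt(T)) = -0.38829658
d2 = d1 - sigma * sqrt(T) = -0.59650320
exp(-rT) = 0.98659072; exp(-qT) = 1.00000000
C = S_0 * exp(-qT) * N(d1) - K * exp(-rT) * N(d2)
N(d1) = 0.34889829; N(d2) = 0.27541956
C = 45.4400 * 1.00000000 * 0.34889829 - 51.0300 * 0.98659072 * 0.27541956 = 1.9877

Answer: Price = 1.9877


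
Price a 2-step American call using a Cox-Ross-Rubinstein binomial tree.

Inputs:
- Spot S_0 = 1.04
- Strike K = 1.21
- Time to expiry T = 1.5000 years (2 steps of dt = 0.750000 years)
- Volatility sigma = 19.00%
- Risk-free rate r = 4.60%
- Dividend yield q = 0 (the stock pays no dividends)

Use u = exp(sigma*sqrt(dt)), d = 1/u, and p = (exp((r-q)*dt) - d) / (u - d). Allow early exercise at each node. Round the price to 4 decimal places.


Answer: Price = V(0,0) = 0.0701

Derivation:
dt = T/N = 0.750000
u = exp(sigma*sqrt(dt)) = 1.178856; d = 1/u = 0.848280
p = (exp((r-q)*dt) - d) / (u - d) = 0.565141
Discount per step: exp(-r*dt) = 0.966088
Stock lattice S(k, i) with i counting down-moves:
  k=0: S(0,0) = 1.0400
  k=1: S(1,0) = 1.2260; S(1,1) = 0.8822
  k=2: S(2,0) = 1.4453; S(2,1) = 1.0400; S(2,2) = 0.7484
Terminal payoffs V(N, i) = max(S_T - K, 0):
  V(2,0) = 0.235291; V(2,1) = 0.000000; V(2,2) = 0.000000
Backward induction: V(k, i) = exp(-r*dt) * [p * V(k+1, i) + (1-p) * V(k+1, i+1)]; then take max(V_cont, immediate exercise) for American.
  V(1,0) = exp(-r*dt) * [p*0.235291 + (1-p)*0.000000] = 0.128463; exercise = 0.016011; V(1,0) = max -> 0.128463
  V(1,1) = exp(-r*dt) * [p*0.000000 + (1-p)*0.000000] = 0.000000; exercise = 0.000000; V(1,1) = max -> 0.000000
  V(0,0) = exp(-r*dt) * [p*0.128463 + (1-p)*0.000000] = 0.070138; exercise = 0.000000; V(0,0) = max -> 0.070138


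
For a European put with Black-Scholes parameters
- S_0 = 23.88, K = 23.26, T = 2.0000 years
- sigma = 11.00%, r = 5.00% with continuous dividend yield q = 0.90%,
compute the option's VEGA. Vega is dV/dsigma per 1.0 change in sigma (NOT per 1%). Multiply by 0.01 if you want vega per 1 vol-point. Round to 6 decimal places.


d1 = 0.7739999919; d2 = 0.6184365000
phi(d1) = 0.2956802849; exp(-qT) = 0.9821610324; exp(-rT) = 0.9048374180
Vega = S * exp(-qT) * phi(d1) * sqrt(T) = 23.8800 * 0.9821610324 * 0.2956802849 * 1.4142135624 = 9.807411

Answer: Vega = 9.807411


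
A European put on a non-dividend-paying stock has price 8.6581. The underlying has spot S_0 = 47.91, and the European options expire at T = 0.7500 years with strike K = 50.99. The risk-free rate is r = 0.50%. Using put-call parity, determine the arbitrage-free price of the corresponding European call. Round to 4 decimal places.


Put-call parity: C - P = S_0 * exp(-qT) - K * exp(-rT).
S_0 * exp(-qT) = 47.9100 * 1.00000000 = 47.91000000
K * exp(-rT) = 50.9900 * 0.99625702 = 50.79914558
C = P + S*exp(-qT) - K*exp(-rT)
C = 8.6581 + 47.91000000 - 50.79914558 = 5.7690

Answer: Call price = 5.7690


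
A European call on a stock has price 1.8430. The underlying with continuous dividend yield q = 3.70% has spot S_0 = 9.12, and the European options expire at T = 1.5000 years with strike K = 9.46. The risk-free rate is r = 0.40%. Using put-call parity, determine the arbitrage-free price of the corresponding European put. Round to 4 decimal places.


Put-call parity: C - P = S_0 * exp(-qT) - K * exp(-rT).
S_0 * exp(-qT) = 9.1200 * 0.94601202 = 8.62762966
K * exp(-rT) = 9.4600 * 0.99401796 = 9.40340994
P = C - S*exp(-qT) + K*exp(-rT)
P = 1.8430 - 8.62762966 + 9.40340994 = 2.6188

Answer: Put price = 2.6188


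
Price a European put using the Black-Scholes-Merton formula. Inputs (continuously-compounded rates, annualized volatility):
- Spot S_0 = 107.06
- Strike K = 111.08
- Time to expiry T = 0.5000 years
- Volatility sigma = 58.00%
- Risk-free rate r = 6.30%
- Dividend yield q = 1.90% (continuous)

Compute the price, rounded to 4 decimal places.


d1 = (ln(S/K) + (r - q + 0.5*sigma^2) * T) / (sigma * sqrt(T)) = 0.16882482
d2 = d1 - sigma * sqrt(T) = -0.24129711
exp(-rT) = 0.96899096; exp(-qT) = 0.99054498
P = K * exp(-rT) * N(-d2) - S_0 * exp(-qT) * N(-d1)
N(-d1) = 0.43296722; N(-d2) = 0.59533757
P = 111.0800 * 0.96899096 * 0.59533757 - 107.0600 * 0.99054498 * 0.43296722 = 18.1643

Answer: Price = 18.1643


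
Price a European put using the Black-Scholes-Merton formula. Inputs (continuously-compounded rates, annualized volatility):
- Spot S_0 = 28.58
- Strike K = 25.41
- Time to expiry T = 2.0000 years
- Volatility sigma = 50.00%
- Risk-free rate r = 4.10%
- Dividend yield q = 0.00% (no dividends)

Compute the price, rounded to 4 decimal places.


Answer: Price = 4.8692

Derivation:
d1 = (ln(S/K) + (r - q + 0.5*sigma^2) * T) / (sigma * sqrt(T)) = 0.63578004
d2 = d1 - sigma * sqrt(T) = -0.07132674
exp(-rT) = 0.92127196; exp(-qT) = 1.00000000
P = K * exp(-rT) * N(-d2) - S_0 * exp(-qT) * N(-d1)
N(-d1) = 0.26245990; N(-d2) = 0.52843114
P = 25.4100 * 0.92127196 * 0.52843114 - 28.5800 * 1.00000000 * 0.26245990 = 4.8692


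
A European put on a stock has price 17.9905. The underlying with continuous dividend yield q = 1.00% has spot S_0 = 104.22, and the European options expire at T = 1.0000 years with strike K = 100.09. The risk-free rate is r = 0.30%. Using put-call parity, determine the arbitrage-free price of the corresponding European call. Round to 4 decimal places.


Put-call parity: C - P = S_0 * exp(-qT) - K * exp(-rT).
S_0 * exp(-qT) = 104.2200 * 0.99004983 = 103.18299367
K * exp(-rT) = 100.0900 * 0.99700450 = 99.79017995
C = P + S*exp(-qT) - K*exp(-rT)
C = 17.9905 + 103.18299367 - 99.79017995 = 21.3833

Answer: Call price = 21.3833


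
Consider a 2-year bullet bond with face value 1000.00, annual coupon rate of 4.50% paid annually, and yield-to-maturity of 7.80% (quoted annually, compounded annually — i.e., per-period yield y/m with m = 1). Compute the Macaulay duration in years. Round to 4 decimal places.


Coupon per period c = face * coupon_rate / m = 45.000000
Periods per year m = 1; per-period yield y/m = 0.078000
Number of cashflows N = 2
Cashflows (t years, CF_t, discount factor 1/(1+y/m)^(m*t), PV):
  t = 1.0000: CF_t = 45.000000, DF = 0.927644, PV = 41.743970
  t = 2.0000: CF_t = 1045.000000, DF = 0.860523, PV = 899.246526
Price P = sum_t PV_t = 940.990496
Macaulay numerator sum_t t * PV_t:
  t * PV_t at t = 1.0000: 41.743970
  t * PV_t at t = 2.0000: 1798.493052
Macaulay duration D = (sum_t t * PV_t) / P = 1840.237022 / 940.990496 = 1.955638

Answer: Macaulay duration = 1.9556 years


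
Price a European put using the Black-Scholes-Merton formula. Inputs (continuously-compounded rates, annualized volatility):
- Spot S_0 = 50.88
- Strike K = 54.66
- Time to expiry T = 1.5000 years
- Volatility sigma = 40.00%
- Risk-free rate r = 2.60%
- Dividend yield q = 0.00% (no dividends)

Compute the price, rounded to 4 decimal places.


d1 = (ln(S/K) + (r - q + 0.5*sigma^2) * T) / (sigma * sqrt(T)) = 0.17827741
d2 = d1 - sigma * sqrt(T) = -0.31162054
exp(-rT) = 0.96175071; exp(-qT) = 1.00000000
P = K * exp(-rT) * N(-d2) - S_0 * exp(-qT) * N(-d1)
N(-d1) = 0.42925256; N(-d2) = 0.62233554
P = 54.6600 * 0.96175071 * 0.62233554 - 50.8800 * 1.00000000 * 0.42925256 = 10.8754

Answer: Price = 10.8754


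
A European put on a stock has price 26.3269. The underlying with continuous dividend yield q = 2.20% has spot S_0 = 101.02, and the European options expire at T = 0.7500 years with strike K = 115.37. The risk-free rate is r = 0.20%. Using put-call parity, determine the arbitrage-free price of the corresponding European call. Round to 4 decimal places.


Put-call parity: C - P = S_0 * exp(-qT) - K * exp(-rT).
S_0 * exp(-qT) = 101.0200 * 0.98363538 = 99.36684603
K * exp(-rT) = 115.3700 * 0.99850112 = 115.19707473
C = P + S*exp(-qT) - K*exp(-rT)
C = 26.3269 + 99.36684603 - 115.19707473 = 10.4967

Answer: Call price = 10.4967


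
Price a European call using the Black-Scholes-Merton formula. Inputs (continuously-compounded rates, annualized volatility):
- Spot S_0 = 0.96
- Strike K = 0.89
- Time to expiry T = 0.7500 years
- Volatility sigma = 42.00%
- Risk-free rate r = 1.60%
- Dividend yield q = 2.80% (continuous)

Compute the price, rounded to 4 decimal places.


Answer: Price = 0.1638

Derivation:
d1 = (ln(S/K) + (r - q + 0.5*sigma^2) * T) / (sigma * sqrt(T)) = 0.36527528
d2 = d1 - sigma * sqrt(T) = 0.00154461
exp(-rT) = 0.98807171; exp(-qT) = 0.97921896
C = S_0 * exp(-qT) * N(d1) - K * exp(-rT) * N(d2)
N(d1) = 0.64254703; N(d2) = 0.50061621
C = 0.9600 * 0.97921896 * 0.64254703 - 0.8900 * 0.98807171 * 0.50061621 = 0.1638


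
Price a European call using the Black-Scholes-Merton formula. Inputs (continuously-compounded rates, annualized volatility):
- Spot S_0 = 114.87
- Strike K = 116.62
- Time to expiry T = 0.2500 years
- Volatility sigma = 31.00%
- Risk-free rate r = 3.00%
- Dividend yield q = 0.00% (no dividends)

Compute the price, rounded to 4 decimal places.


Answer: Price = 6.6924

Derivation:
d1 = (ln(S/K) + (r - q + 0.5*sigma^2) * T) / (sigma * sqrt(T)) = 0.02834044
d2 = d1 - sigma * sqrt(T) = -0.12665956
exp(-rT) = 0.99252805; exp(-qT) = 1.00000000
C = S_0 * exp(-qT) * N(d1) - K * exp(-rT) * N(d2)
N(d1) = 0.51130469; N(d2) = 0.44960493
C = 114.8700 * 1.00000000 * 0.51130469 - 116.6200 * 0.99252805 * 0.44960493 = 6.6924


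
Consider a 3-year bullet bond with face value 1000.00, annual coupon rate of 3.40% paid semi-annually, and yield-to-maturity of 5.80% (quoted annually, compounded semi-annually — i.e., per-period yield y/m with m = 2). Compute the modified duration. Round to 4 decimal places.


Coupon per period c = face * coupon_rate / m = 17.000000
Periods per year m = 2; per-period yield y/m = 0.029000
Number of cashflows N = 6
Cashflows (t years, CF_t, discount factor 1/(1+y/m)^(m*t), PV):
  t = 0.5000: CF_t = 17.000000, DF = 0.971817, PV = 16.520894
  t = 1.0000: CF_t = 17.000000, DF = 0.944429, PV = 16.055291
  t = 1.5000: CF_t = 17.000000, DF = 0.917812, PV = 15.602809
  t = 2.0000: CF_t = 17.000000, DF = 0.891946, PV = 15.163080
  t = 2.5000: CF_t = 17.000000, DF = 0.866808, PV = 14.735743
  t = 3.0000: CF_t = 1017.000000, DF = 0.842379, PV = 856.699877
Price P = sum_t PV_t = 934.777694
First compute Macaulay numerator sum_t t * PV_t:
  t * PV_t at t = 0.5000: 8.260447
  t * PV_t at t = 1.0000: 16.055291
  t * PV_t at t = 1.5000: 23.404214
  t * PV_t at t = 2.0000: 30.326160
  t * PV_t at t = 2.5000: 36.839358
  t * PV_t at t = 3.0000: 2570.099630
Macaulay duration D = 2684.985099 / 934.777694 = 2.872325
Modified duration = D / (1 + y/m) = 2.872325 / (1 + 0.029000) = 2.791375

Answer: Modified duration = 2.7914


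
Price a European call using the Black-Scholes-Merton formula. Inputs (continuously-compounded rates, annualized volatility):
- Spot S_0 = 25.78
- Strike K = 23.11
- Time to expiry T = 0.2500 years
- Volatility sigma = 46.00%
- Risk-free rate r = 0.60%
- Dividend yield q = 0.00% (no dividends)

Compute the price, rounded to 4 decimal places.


d1 = (ln(S/K) + (r - q + 0.5*sigma^2) * T) / (sigma * sqrt(T)) = 0.59688510
d2 = d1 - sigma * sqrt(T) = 0.36688510
exp(-rT) = 0.99850112; exp(-qT) = 1.00000000
C = S_0 * exp(-qT) * N(d1) - K * exp(-rT) * N(d2)
N(d1) = 0.72470795; N(d2) = 0.64314764
C = 25.7800 * 1.00000000 * 0.72470795 - 23.1100 * 0.99850112 * 0.64314764 = 3.8421

Answer: Price = 3.8421


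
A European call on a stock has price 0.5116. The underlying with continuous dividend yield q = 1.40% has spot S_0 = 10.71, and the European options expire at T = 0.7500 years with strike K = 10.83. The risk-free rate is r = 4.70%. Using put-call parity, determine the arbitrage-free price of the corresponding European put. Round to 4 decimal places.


Answer: Put price = 0.3684

Derivation:
Put-call parity: C - P = S_0 * exp(-qT) - K * exp(-rT).
S_0 * exp(-qT) = 10.7100 * 0.98955493 = 10.59813333
K * exp(-rT) = 10.8300 * 0.96536405 = 10.45489261
P = C - S*exp(-qT) + K*exp(-rT)
P = 0.5116 - 10.59813333 + 10.45489261 = 0.3684


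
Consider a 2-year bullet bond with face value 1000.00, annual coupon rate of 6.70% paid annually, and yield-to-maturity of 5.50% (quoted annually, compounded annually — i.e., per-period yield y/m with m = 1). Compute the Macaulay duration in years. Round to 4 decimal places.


Answer: Macaulay duration = 1.9379 years

Derivation:
Coupon per period c = face * coupon_rate / m = 67.000000
Periods per year m = 1; per-period yield y/m = 0.055000
Number of cashflows N = 2
Cashflows (t years, CF_t, discount factor 1/(1+y/m)^(m*t), PV):
  t = 1.0000: CF_t = 67.000000, DF = 0.947867, PV = 63.507109
  t = 2.0000: CF_t = 1067.000000, DF = 0.898452, PV = 958.648728
Price P = sum_t PV_t = 1022.155837
Macaulay numerator sum_t t * PV_t:
  t * PV_t at t = 1.0000: 63.507109
  t * PV_t at t = 2.0000: 1917.297455
Macaulay duration D = (sum_t t * PV_t) / P = 1980.804564 / 1022.155837 = 1.937869


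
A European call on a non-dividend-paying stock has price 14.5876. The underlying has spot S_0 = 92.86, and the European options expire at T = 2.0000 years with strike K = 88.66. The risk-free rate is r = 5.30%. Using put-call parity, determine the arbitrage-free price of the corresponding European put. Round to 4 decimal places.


Put-call parity: C - P = S_0 * exp(-qT) - K * exp(-rT).
S_0 * exp(-qT) = 92.8600 * 1.00000000 = 92.86000000
K * exp(-rT) = 88.6600 * 0.89942465 = 79.74298930
P = C - S*exp(-qT) + K*exp(-rT)
P = 14.5876 - 92.86000000 + 79.74298930 = 1.4706

Answer: Put price = 1.4706


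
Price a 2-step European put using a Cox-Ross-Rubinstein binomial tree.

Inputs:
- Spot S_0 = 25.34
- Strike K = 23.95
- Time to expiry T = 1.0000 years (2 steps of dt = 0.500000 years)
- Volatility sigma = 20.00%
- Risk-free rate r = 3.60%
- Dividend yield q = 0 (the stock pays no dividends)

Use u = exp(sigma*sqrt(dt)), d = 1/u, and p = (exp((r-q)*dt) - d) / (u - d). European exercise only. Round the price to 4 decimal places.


Answer: Price = V(0,0) = 1.0398

Derivation:
dt = T/N = 0.500000
u = exp(sigma*sqrt(dt)) = 1.151910; d = 1/u = 0.868123
p = (exp((r-q)*dt) - d) / (u - d) = 0.528706
Discount per step: exp(-r*dt) = 0.982161
Stock lattice S(k, i) with i counting down-moves:
  k=0: S(0,0) = 25.3400
  k=1: S(1,0) = 29.1894; S(1,1) = 21.9982
  k=2: S(2,0) = 33.6236; S(2,1) = 25.3400; S(2,2) = 19.0972
Terminal payoffs V(N, i) = max(K - S_T, 0):
  V(2,0) = 0.000000; V(2,1) = 0.000000; V(2,2) = 4.852805
Backward induction: V(k, i) = exp(-r*dt) * [p * V(k+1, i) + (1-p) * V(k+1, i+1)].
  V(1,0) = exp(-r*dt) * [p*0.000000 + (1-p)*0.000000] = 0.000000
  V(1,1) = exp(-r*dt) * [p*0.000000 + (1-p)*4.852805] = 2.246300
  V(0,0) = exp(-r*dt) * [p*0.000000 + (1-p)*2.246300] = 1.039783


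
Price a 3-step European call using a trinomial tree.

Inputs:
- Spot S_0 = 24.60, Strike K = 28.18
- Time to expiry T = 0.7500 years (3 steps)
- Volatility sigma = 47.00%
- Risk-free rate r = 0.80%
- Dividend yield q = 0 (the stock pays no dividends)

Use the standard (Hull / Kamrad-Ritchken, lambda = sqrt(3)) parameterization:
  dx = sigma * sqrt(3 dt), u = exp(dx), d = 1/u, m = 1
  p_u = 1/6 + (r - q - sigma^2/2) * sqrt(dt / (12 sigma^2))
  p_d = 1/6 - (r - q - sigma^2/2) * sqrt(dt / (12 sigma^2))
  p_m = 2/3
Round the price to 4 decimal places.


dt = T/N = 0.250000; dx = sigma*sqrt(3*dt) = 0.407032
u = exp(dx) = 1.502352; d = 1/u = 0.665623
p_u = 0.135204, p_m = 0.666667, p_d = 0.198129
Discount per step: exp(-r*dt) = 0.998002
Stock lattice S(k, j) with j the centered position index:
  k=0: S(0,+0) = 24.6000
  k=1: S(1,-1) = 16.3743; S(1,+0) = 24.6000; S(1,+1) = 36.9579
  k=2: S(2,-2) = 10.8991; S(2,-1) = 16.3743; S(2,+0) = 24.6000; S(2,+1) = 36.9579; S(2,+2) = 55.5237
  k=3: S(3,-3) = 7.2547; S(3,-2) = 10.8991; S(3,-1) = 16.3743; S(3,+0) = 24.6000; S(3,+1) = 36.9579; S(3,+2) = 55.5237; S(3,+3) = 83.4162
Terminal payoffs V(N, j) = max(S_T - K, 0):
  V(3,-3) = 0.000000; V(3,-2) = 0.000000; V(3,-1) = 0.000000; V(3,+0) = 0.000000; V(3,+1) = 8.777861; V(3,+2) = 27.343720; V(3,+3) = 55.236177
Backward induction: V(k, j) = exp(-r*dt) * [p_u * V(k+1, j+1) + p_m * V(k+1, j) + p_d * V(k+1, j-1)]
  V(2,-2) = exp(-r*dt) * [p_u*0.000000 + p_m*0.000000 + p_d*0.000000] = 0.000000
  V(2,-1) = exp(-r*dt) * [p_u*0.000000 + p_m*0.000000 + p_d*0.000000] = 0.000000
  V(2,+0) = exp(-r*dt) * [p_u*8.777861 + p_m*0.000000 + p_d*0.000000] = 1.184432
  V(2,+1) = exp(-r*dt) * [p_u*27.343720 + p_m*8.777861 + p_d*0.000000] = 9.529813
  V(2,+2) = exp(-r*dt) * [p_u*55.236177 + p_m*27.343720 + p_d*8.777861] = 27.381640
  V(1,-1) = exp(-r*dt) * [p_u*1.184432 + p_m*0.000000 + p_d*0.000000] = 0.159820
  V(1,+0) = exp(-r*dt) * [p_u*9.529813 + p_m*1.184432 + p_d*0.000000] = 2.073940
  V(1,+1) = exp(-r*dt) * [p_u*27.381640 + p_m*9.529813 + p_d*1.184432] = 10.269431
  V(0,+0) = exp(-r*dt) * [p_u*10.269431 + p_m*2.073940 + p_d*0.159820] = 2.797161

Answer: Price = V(0,0) = 2.7972
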